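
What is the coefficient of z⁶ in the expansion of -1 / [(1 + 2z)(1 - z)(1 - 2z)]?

-85

The denominator gives the recurrence a_n = a_(n−1) + 4a_(n−2) − 4a_(n−3) for n ≥ 3; the numerator fixes a_0 = -1, a_1 = -1, a_2 = -5.
Iterating: -1, -1, -5, -5, -21, -21, -85, so a_6 = -85.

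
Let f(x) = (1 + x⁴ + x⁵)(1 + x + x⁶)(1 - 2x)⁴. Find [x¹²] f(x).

(1 + x⁴ + x⁵) has coefficients 1,0,0,0,1,1 for degrees 0…5.
(1 + x + x⁶) has coefficients 1,1,0,0,0,0,1,0,0,0,0,0,0 for degrees 0…12.
Finally multiplying by (1 - 2x)⁴, the product of all factors after the first has coefficients 1,-7,16,-8,-16,16,1,-8,24,-32,16,0,0 for degrees 0…12.
[x¹²] = 1·0 + 1·24 + 1·(-8) = 16.

16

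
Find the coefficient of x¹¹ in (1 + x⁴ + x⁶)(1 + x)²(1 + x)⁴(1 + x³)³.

147

(1 + x⁴ + x⁶) has coefficients 1,0,0,0,1,0,1 for degrees 0…6.
(1 + x)² has coefficients 1,2,1,0,0,0,0,0,0,0,0,0 for degrees 0…11.
Multiplying by (1 + x)⁴ gives running coefficients 1,6,15,20,15,6,1,0,0,0,0,0 for degrees 0…11.
Finally multiplying by (1 + x³)³, the product of all factors after the first has coefficients 1,6,15,23,33,51,64,63,63,64,51,33 for degrees 0…11.
[x¹¹] = 1·33 + 1·63 + 1·51 = 147.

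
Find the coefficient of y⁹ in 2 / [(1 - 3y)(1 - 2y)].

Partial fractions give a closed form: a_n = (6)·3^n + (-4)·2^n.
At n = 9: a_9 = 116050.

116050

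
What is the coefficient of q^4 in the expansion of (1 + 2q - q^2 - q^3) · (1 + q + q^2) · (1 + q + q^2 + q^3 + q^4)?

4

(1 + 2q - q^2 - q^3) has coefficients 1,2,-1,-1 for degrees 0…3.
(1 + q + q^2) has coefficients 1,1,1,0,0 for degrees 0…4.
Finally multiplying by (1 + q + q^2 + q^3 + q^4), the product of all factors after the first has coefficients 1,2,3,3,3 for degrees 0…4.
[q^4] = 1·3 + 2·3 − 1·3 − 1·2 = 4.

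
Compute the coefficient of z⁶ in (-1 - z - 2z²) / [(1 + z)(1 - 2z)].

-86

The denominator gives the recurrence a_n = a_(n−1) + 2a_(n−2) for n ≥ 3; the numerator fixes a_0 = -1, a_1 = -2, a_2 = -6.
Iterating: -1, -2, -6, -10, -22, -42, -86, so a_6 = -86.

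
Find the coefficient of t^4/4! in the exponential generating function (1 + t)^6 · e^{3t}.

The EGF product rule gives c_4 = Σ_{k_1+k_2=4} C(4; k_1,k_2) · ∏ g_i(k_i), where (1+t)^6 gives the falling factorial (6)_k; e^{3t} gives (3)^k.
g_1(k) for k = 0…4: 1, 6, 30, 120, 360.
g_2(k) for k = 0…4: 1, 3, 9, 27, 81.
c_4 = Σ_k C(4,k)·g_1(k)·g_2(4−k) = 1·1·81 + 4·6·27 + 6·30·9 + 4·120·3 + 1·360·1 = 81 + 648 + 1620 + 1440 + 360 = 4149.

4149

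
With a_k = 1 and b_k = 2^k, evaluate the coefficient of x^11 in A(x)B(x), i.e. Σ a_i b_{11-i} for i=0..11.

4095

The convolution is the t^11 coefficient of A(t)B(t).
Σ = 1·2048 + 1·1024 + 1·512 + 1·256 + 1·128 + 1·64 + 1·32 + 1·16 + 1·8 + 1·4 + 1·2 + 1·1 = 4095.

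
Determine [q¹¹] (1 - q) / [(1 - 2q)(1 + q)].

682

Partial fractions give a closed form: a_n = (1/3)·2^n + (2/3)·(-1)^n.
At n = 11: a_11 = 682.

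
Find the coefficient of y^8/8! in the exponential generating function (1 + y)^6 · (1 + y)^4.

1814400

The EGF product rule gives c_8 = Σ_{k_1+k_2=8} C(8; k_1,k_2) · ∏ g_i(k_i), where (1+y)^6 gives the falling factorial (6)_k; (1+y)^4 gives the falling factorial (4)_k.
g_1(k) for k = 0…8: 1, 6, 30, 120, 360, 720, 720, 0, 0.
g_2(k) for k = 0…8: 1, 4, 12, 24, 24, 0, 0, 0, 0.
c_8 = Σ_k C(8,k)·g_1(k)·g_2(8−k) = 70·360·24 + 56·720·24 + 28·720·12 = 604800 + 967680 + 241920 = 1814400.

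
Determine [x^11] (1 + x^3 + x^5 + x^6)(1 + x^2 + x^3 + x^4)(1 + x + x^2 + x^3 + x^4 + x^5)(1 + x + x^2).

(1 + x^3 + x^5 + x^6) has coefficients 1,0,0,1,0,1,1 for degrees 0…6.
(1 + x^2 + x^3 + x^4) has coefficients 1,0,1,1,1,0,0,0,0,0,0,0 for degrees 0…11.
Multiplying by (1 + x + x^2 + x^3 + x^4 + x^5) gives running coefficients 1,1,2,3,4,4,3,3,2,1,0,0 for degrees 0…11.
Finally multiplying by (1 + x + x^2), the product of all factors after the first has coefficients 1,2,4,6,9,11,11,10,8,6,3,1 for degrees 0…11.
[x^11] = 1·1 + 1·8 + 1·11 + 1·11 = 31.

31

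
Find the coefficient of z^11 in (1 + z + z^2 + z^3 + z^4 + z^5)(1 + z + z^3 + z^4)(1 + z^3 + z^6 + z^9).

8

(1 + z + z^2 + z^3 + z^4 + z^5) has coefficients 1,1,1,1,1,1 for degrees 0…5.
(1 + z + z^3 + z^4) has coefficients 1,1,0,1,1,0,0,0,0,0,0,0 for degrees 0…11.
Finally multiplying by (1 + z^3 + z^6 + z^9), the product of all factors after the first has coefficients 1,1,0,2,2,0,2,2,0,2,2,0 for degrees 0…11.
[z^11] = 1·0 + 1·2 + 1·2 + 1·0 + 1·2 + 1·2 = 8.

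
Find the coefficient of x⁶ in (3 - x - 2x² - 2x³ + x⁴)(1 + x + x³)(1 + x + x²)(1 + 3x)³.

(3 - x - 2x² - 2x³ + x⁴) has coefficients 3,-1,-2,-2,1 for degrees 0…4.
(1 + x + x³) has coefficients 1,1,0,1,0,0,0 for degrees 0…6.
Multiplying by (1 + x + x²) gives running coefficients 1,2,2,2,1,1,0 for degrees 0…6.
Finally multiplying by (1 + 3x)³, the product of all factors after the first has coefficients 1,11,47,101,127,118,90 for degrees 0…6.
[x⁶] = 3·90 − 1·118 − 2·127 − 2·101 + 1·47 = -257.

-257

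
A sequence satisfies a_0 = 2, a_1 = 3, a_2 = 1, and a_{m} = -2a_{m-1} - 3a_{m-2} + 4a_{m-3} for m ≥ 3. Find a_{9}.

63

The ordinary generating function has denominator 1 + 2q + 3q^2 - 4q^3.
Iterating the recurrence: a_0,…,a_{9} = 2, 3, 1, -3, 15, -17, -23, 157, -313, 63.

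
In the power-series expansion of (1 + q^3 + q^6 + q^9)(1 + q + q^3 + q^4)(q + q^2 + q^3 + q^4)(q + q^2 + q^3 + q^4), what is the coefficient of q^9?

(1 + q^3 + q^6 + q^9) has coefficients 1,0,0,1,0,0,1,0,0,1 for degrees 0…9.
(1 + q + q^3 + q^4) has coefficients 1,1,0,1,1,0,0,0,0,0 for degrees 0…9.
Multiplying by (q + q^2 + q^3 + q^4) gives running coefficients 0,1,2,2,3,3,2,2,1,0 for degrees 0…9.
Finally multiplying by (q + q^2 + q^3 + q^4), the product of all factors after the first has coefficients 0,0,1,3,5,8,10,10,10,8 for degrees 0…9.
[q^9] = 1·8 + 1·10 + 1·3 + 1·0 = 21.

21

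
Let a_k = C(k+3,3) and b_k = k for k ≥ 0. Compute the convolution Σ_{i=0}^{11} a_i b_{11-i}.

The convolution is the t^11 coefficient of A(t)B(t).
Σ = 1·11 + 4·10 + 10·9 + 20·8 + 35·7 + 56·6 + 84·5 + 120·4 + 165·3 + 220·2 + 286·1 + 364·0 = 3003.

3003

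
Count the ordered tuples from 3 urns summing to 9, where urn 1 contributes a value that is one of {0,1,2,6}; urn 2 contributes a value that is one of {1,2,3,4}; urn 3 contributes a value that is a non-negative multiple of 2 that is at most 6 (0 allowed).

The generating function for the choices is (1 + z + z² + z⁶)·(z + z² + z³ + z⁴)·(1 + z² + z⁴ + z⁶); the count is [z⁹].
(1 + z + z² + z⁶) has coefficients 1,1,1,0,0,0,1 for degrees 0…6.
(z + z² + z³ + z⁴) has coefficients 0,1,1,1,1,0,0,0,0,0 for degrees 0…9.
Finally multiplying by (1 + z² + z⁴ + z⁶), the product of all factors after the first has coefficients 0,1,1,2,2,2,2,2,2,1 for degrees 0…9.
[z⁹] = 1·1 + 1·2 + 1·2 + 1·2 = 7.

7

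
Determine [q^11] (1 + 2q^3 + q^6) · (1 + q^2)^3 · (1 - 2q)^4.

(1 + 2q^3 + q^6) has coefficients 1,0,0,2,0,0,1 for degrees 0…6.
(1 + q^2)^3 has coefficients 1,0,3,0,3,0,1,0,0,0,0,0 for degrees 0…11.
Finally multiplying by (1 - 2q)^4, the product of all factors after the first has coefficients 1,-8,27,-56,91,-120,121,-104,72,-32,16,0 for degrees 0…11.
[q^11] = 1·0 + 2·72 + 1·(-120) = 24.

24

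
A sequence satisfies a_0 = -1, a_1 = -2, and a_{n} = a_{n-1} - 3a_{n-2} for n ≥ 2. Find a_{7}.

The ordinary generating function has denominator 1 - x + 3x^2.
Iterating the recurrence: a_0,…,a_{7} = -1, -2, 1, 7, 4, -17, -29, 22.

22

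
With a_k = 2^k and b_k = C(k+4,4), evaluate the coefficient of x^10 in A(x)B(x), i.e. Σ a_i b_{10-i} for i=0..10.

30827

Write out a_i and b_{10-i} for i = 0,…,10 and sum the products.
Σ = 1·1001 + 2·715 + 4·495 + 8·330 + 16·210 + 32·126 + 64·70 + 128·35 + 256·15 + 512·5 + 1024·1 = 30827.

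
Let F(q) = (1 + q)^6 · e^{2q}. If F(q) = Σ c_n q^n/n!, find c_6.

The EGF product rule gives c_6 = Σ_{k_1+k_2=6} C(6; k_1,k_2) · ∏ g_i(k_i), where (1+q)^6 gives the falling factorial (6)_k; e^{2q} gives (2)^k.
g_1(k) for k = 0…6: 1, 6, 30, 120, 360, 720, 720.
g_2(k) for k = 0…6: 1, 2, 4, 8, 16, 32, 64.
c_6 = Σ_k C(6,k)·g_1(k)·g_2(6−k) = 1·1·64 + 6·6·32 + 15·30·16 + 20·120·8 + 15·360·4 + 6·720·2 + 1·720·1 = 64 + 1152 + 7200 + 19200 + 21600 + 8640 + 720 = 58576.

58576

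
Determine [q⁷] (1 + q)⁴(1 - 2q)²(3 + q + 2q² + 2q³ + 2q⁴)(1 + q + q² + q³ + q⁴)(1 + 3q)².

313

(1 + q)⁴ has coefficients 1,4,6,4,1 for degrees 0…4.
(1 - 2q)² has coefficients 1,-4,4,0,0,0,0,0 for degrees 0…7.
Multiplying by (3 + q + 2q² + 2q³ + 2q⁴) gives running coefficients 3,-11,10,-2,2,0,8,0 for degrees 0…7.
Multiplying by (1 + q + q² + q³ + q⁴) gives running coefficients 3,-8,2,0,2,-1,18,8 for degrees 0…7.
Finally multiplying by (1 + 3q)², the product of all factors after the first has coefficients 3,10,-19,-60,20,11,30,107 for degrees 0…7.
[q⁷] = 1·107 + 4·30 + 6·11 + 4·20 + 1·(-60) = 313.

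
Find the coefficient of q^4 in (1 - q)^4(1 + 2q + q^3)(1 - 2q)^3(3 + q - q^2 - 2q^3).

-236

(1 - q)^4 has coefficients 1,-4,6,-4,1 for degrees 0…4.
(1 + 2q + q^3) has coefficients 1,2,0,1,0 for degrees 0…4.
Multiplying by (1 - 2q)^3 gives running coefficients 1,-4,0,17,-22 for degrees 0…4.
Finally multiplying by (3 + q - q^2 - 2q^3), the product of all factors after the first has coefficients 3,-11,-5,53,-41 for degrees 0…4.
[q^4] = 1·(-41) − 4·53 + 6·(-5) − 4·(-11) + 1·3 = -236.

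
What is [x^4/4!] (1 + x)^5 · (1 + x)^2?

840

The EGF product rule gives c_4 = Σ_{k_1+k_2=4} C(4; k_1,k_2) · ∏ g_i(k_i), where (1+x)^5 gives the falling factorial (5)_k; (1+x)^2 gives the falling factorial (2)_k.
g_1(k) for k = 0…4: 1, 5, 20, 60, 120.
g_2(k) for k = 0…4: 1, 2, 2, 0, 0.
c_4 = Σ_k C(4,k)·g_1(k)·g_2(4−k) = 6·20·2 + 4·60·2 + 1·120·1 = 240 + 480 + 120 = 840.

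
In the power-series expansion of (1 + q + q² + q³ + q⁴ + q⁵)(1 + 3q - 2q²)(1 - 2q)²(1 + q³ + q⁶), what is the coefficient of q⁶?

(1 + q + q² + q³ + q⁴ + q⁵) has coefficients 1,1,1,1,1,1 for degrees 0…5.
(1 + 3q - 2q²) has coefficients 1,3,-2,0,0,0,0 for degrees 0…6.
Multiplying by (1 - 2q)² gives running coefficients 1,-1,-10,20,-8,0,0 for degrees 0…6.
Finally multiplying by (1 + q³ + q⁶), the product of all factors after the first has coefficients 1,-1,-10,21,-9,-10,21 for degrees 0…6.
[q⁶] = 1·21 + 1·(-10) + 1·(-9) + 1·21 + 1·(-10) + 1·(-1) = 12.

12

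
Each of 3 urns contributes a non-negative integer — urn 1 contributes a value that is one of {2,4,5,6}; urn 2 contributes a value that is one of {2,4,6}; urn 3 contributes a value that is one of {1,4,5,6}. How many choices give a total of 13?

6

The generating function for the choices is (t^2 + t^4 + t^5 + t^6)·(t^2 + t^4 + t^6)·(t + t^4 + t^5 + t^6); the count is [t^13].
(t^2 + t^4 + t^5 + t^6) has coefficients 0,0,1,0,1,1,1 for degrees 0…6.
(t^2 + t^4 + t^6) has coefficients 0,0,1,0,1,0,1,0,0,0,0,0,0,0 for degrees 0…13.
Finally multiplying by (t + t^4 + t^5 + t^6), the product of all factors after the first has coefficients 0,0,0,1,0,1,1,2,2,1,2,1,1,0 for degrees 0…13.
[t^13] = 1·1 + 1·1 + 1·2 + 1·2 = 6.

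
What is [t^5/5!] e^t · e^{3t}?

The EGF product rule gives c_5 = Σ_{k_1+k_2=5} C(5; k_1,k_2) · ∏ g_i(k_i), where e^t gives (1)^k; e^{3t} gives (3)^k.
g_1(k) for k = 0…5: 1, 1, 1, 1, 1, 1.
g_2(k) for k = 0…5: 1, 3, 9, 27, 81, 243.
c_5 = Σ_k C(5,k)·g_1(k)·g_2(5−k) = 1·1·243 + 5·1·81 + 10·1·27 + 10·1·9 + 5·1·3 + 1·1·1 = 243 + 405 + 270 + 90 + 15 + 1 = 1024.

1024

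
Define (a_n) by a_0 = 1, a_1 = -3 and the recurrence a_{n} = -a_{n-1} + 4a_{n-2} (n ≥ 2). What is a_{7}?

The ordinary generating function has denominator 1 + y - 4y^2.
Iterating the recurrence: a_0,…,a_{7} = 1, -3, 7, -19, 47, -123, 311, -803.

-803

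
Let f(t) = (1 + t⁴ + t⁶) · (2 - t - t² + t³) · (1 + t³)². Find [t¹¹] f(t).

(1 + t⁴ + t⁶) has coefficients 1,0,0,0,1,0,1 for degrees 0…6.
(2 - t - t² + t³) has coefficients 2,-1,-1,1,0,0,0,0,0,0,0,0 for degrees 0…11.
Finally multiplying by (1 + t³)², the product of all factors after the first has coefficients 2,-1,-1,5,-2,-2,4,-1,-1,1,0,0 for degrees 0…11.
[t¹¹] = 1·0 + 1·(-1) + 1·(-2) = -3.

-3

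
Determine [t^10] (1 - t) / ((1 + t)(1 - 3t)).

Partial fractions give a closed form: a_n = (1/2)·(-1)^n + (1/2)·3^n.
At n = 10: a_10 = 29525.

29525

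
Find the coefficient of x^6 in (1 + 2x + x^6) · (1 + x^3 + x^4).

1

(1 + 2x + x^6) has coefficients 1,2,0,0,0,0,1 for degrees 0…6.
(1 + x^3 + x^4) has coefficients 1,0,0,1,1,0,0 for degrees 0…6.
[x^6] = 1·0 + 2·0 + 1·1 = 1.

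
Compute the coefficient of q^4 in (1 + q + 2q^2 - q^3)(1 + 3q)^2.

12

(1 + q + 2q^2 - q^3) has coefficients 1,1,2,-1 for degrees 0…3.
(1 + 3q)^2 has coefficients 1,6,9,0,0 for degrees 0…4.
[q^4] = 1·0 + 1·0 + 2·9 − 1·6 = 12.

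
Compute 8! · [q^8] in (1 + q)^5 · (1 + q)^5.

The EGF product rule gives c_8 = Σ_{k_1+k_2=8} C(8; k_1,k_2) · ∏ g_i(k_i), where (1+q)^5 gives the falling factorial (5)_k; (1+q)^5 gives the falling factorial (5)_k.
g_1(k) for k = 0…8: 1, 5, 20, 60, 120, 120, 0, 0, 0.
g_2(k) for k = 0…8: 1, 5, 20, 60, 120, 120, 0, 0, 0.
c_8 = Σ_k C(8,k)·g_1(k)·g_2(8−k) = 56·60·120 + 70·120·120 + 56·120·60 = 403200 + 1008000 + 403200 = 1814400.

1814400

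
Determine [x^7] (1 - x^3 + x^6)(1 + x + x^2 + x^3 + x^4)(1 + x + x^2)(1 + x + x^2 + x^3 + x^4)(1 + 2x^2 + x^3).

(1 - x^3 + x^6) has coefficients 1,0,0,-1,0,0,1 for degrees 0…6.
(1 + x + x^2 + x^3 + x^4) has coefficients 1,1,1,1,1,0,0,0 for degrees 0…7.
Multiplying by (1 + x + x^2) gives running coefficients 1,2,3,3,3,2,1,0 for degrees 0…7.
Multiplying by (1 + x + x^2 + x^3 + x^4) gives running coefficients 1,3,6,9,12,13,12,9 for degrees 0…7.
Finally multiplying by (1 + 2x^2 + x^3), the product of all factors after the first has coefficients 1,3,8,16,27,37,45,47 for degrees 0…7.
[x^7] = 1·47 − 1·27 + 1·3 = 23.

23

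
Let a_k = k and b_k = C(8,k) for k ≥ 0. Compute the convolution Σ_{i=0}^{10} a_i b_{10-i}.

1536

Write out a_i and b_{10-i} for i = 0,…,10 and sum the products.
Σ = 0·0 + 1·0 + 2·1 + 3·8 + 4·28 + 5·56 + 6·70 + 7·56 + 8·28 + 9·8 + 10·1 = 1536.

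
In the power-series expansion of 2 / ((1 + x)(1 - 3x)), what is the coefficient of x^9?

29524

Partial fractions give a closed form: a_n = (1/2)·(-1)^n + (3/2)·3^n.
At n = 9: a_9 = 29524.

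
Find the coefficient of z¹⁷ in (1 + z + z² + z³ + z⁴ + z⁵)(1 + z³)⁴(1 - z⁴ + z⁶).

6

(1 + z + z² + z³ + z⁴ + z⁵) has coefficients 1,1,1,1,1,1 for degrees 0…5.
(1 + z³)⁴ has coefficients 1,0,0,4,0,0,6,0,0,4,0,0,1,0,0,0,0,0 for degrees 0…17.
Finally multiplying by (1 - z⁴ + z⁶), the product of all factors after the first has coefficients 1,0,0,4,-1,0,7,-4,0,8,-6,0,7,-4,0,4,-1,0 for degrees 0…17.
[z¹⁷] = 1·0 + 1·(-1) + 1·4 + 1·0 + 1·(-4) + 1·7 = 6.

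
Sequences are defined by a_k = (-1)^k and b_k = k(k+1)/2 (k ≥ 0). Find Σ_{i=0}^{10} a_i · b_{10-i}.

30

The convolution is the t^10 coefficient of A(t)B(t).
Σ = 1·55 − 1·45 + 1·36 − 1·28 + 1·21 − 1·15 + 1·10 − 1·6 + 1·3 − 1·1 + 1·0 = 30.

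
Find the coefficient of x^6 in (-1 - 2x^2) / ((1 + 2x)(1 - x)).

-65

The denominator gives the recurrence a_n = −a_(n−1) + 2a_(n−2) for n ≥ 3; the numerator fixes a_0 = -1, a_1 = 1, a_2 = -5.
Iterating: -1, 1, -5, 7, -17, 31, -65, so a_6 = -65.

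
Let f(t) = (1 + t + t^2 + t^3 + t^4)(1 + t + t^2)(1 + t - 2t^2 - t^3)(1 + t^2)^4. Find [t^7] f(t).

(1 + t + t^2 + t^3 + t^4) has coefficients 1,1,1,1,1 for degrees 0…4.
(1 + t + t^2) has coefficients 1,1,1,0,0,0,0,0 for degrees 0…7.
Multiplying by (1 + t - 2t^2 - t^3) gives running coefficients 1,2,0,-2,-3,-1,0,0 for degrees 0…7.
Finally multiplying by (1 + t^2)^4, the product of all factors after the first has coefficients 1,2,4,6,3,3,-8,-8 for degrees 0…7.
[t^7] = 1·(-8) + 1·(-8) + 1·3 + 1·3 + 1·6 = -4.

-4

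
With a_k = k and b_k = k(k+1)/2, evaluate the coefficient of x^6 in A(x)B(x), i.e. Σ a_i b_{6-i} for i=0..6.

70

The convolution is the t^6 coefficient of A(t)B(t).
Σ = 0·21 + 1·15 + 2·10 + 3·6 + 4·3 + 5·1 + 6·0 = 70.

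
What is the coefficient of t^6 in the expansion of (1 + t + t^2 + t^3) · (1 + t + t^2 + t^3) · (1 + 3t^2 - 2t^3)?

(1 + t + t^2 + t^3) has coefficients 1,1,1,1 for degrees 0…3.
(1 + t + t^2 + t^3) has coefficients 1,1,1,1,0,0,0 for degrees 0…6.
Finally multiplying by (1 + 3t^2 - 2t^3), the product of all factors after the first has coefficients 1,1,4,2,1,1,-2 for degrees 0…6.
[t^6] = 1·(-2) + 1·1 + 1·1 + 1·2 = 2.

2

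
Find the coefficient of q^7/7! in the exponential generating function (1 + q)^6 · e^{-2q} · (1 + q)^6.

-9536

The EGF product rule gives c_7 = Σ_{k_1+k_2+k_3=7} C(7; k_1,k_2,k_3) · ∏ g_i(k_i), where (1+q)^6 gives the falling factorial (6)_k; e^{-2q} gives (-2)^k; (1+q)^6 gives the falling factorial (6)_k.
g_1(k) for k = 0…7: 1, 6, 30, 120, 360, 720, 720, 0.
g_2(k) for k = 0…7: 1, -2, 4, -8, 16, -32, 64, -128.
g_3(k) for k = 0…7: 1, 6, 30, 120, 360, 720, 720, 0.
First combine the last two factors: h(k) = Σ_j C(k,j)·g_2(j)·g_3(k−j) for k = 0…7: 1, 4, 10, 4, -56, -32, 592, -800.
c_7 = Σ_k C(7,k)·g_1(k)·h(7−k) = 1·1·(-800) + 7·6·592 + 21·30·(-32) + 35·120·(-56) + 35·360·4 + 21·720·10 + 7·720·4 = −800 + 24864 − 20160 − 235200 + 50400 + 151200 + 20160 = -9536.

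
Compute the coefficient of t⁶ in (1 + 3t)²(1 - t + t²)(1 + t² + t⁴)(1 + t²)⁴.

103

(1 + 3t)² has coefficients 1,6,9 for degrees 0…2.
(1 - t + t²) has coefficients 1,-1,1,0,0,0,0 for degrees 0…6.
Multiplying by (1 + t² + t⁴) gives running coefficients 1,-1,2,-1,2,-1,1 for degrees 0…6.
Finally multiplying by (1 + t²)⁴, the product of all factors after the first has coefficients 1,-1,6,-5,16,-11,25 for degrees 0…6.
[t⁶] = 1·25 + 6·(-11) + 9·16 = 103.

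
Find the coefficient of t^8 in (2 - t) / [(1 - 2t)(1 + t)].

257

Partial fractions give a closed form: a_n = (1)·2^n + (1)·(-1)^n.
At n = 8: a_8 = 257.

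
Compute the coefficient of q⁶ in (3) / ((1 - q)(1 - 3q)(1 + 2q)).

2019

Partial fractions give a closed form: a_n = (-1/2)·1^n + (27/10)·3^n + (4/5)·(-2)^n.
At n = 6: a_6 = 2019.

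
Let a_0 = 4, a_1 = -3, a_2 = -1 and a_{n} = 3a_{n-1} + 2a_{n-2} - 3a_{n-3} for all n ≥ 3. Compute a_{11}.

-276750

The ordinary generating function has denominator 1 - 3t - 2t^2 + 3t^3.
Iterating the recurrence: a_0,…,a_{11} = 4, -3, -1, -21, -56, -207, -670, -2256, -7487, -24963, -83095, -276750.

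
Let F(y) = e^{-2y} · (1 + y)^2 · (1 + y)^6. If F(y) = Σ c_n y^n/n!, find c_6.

The EGF product rule gives c_6 = Σ_{k_1+k_2+k_3=6} C(6; k_1,k_2,k_3) · ∏ g_i(k_i), where e^{-2y} gives (-2)^k; (1+y)^2 gives the falling factorial (2)_k; (1+y)^6 gives the falling factorial (6)_k.
g_1(k) for k = 0…6: 1, -2, 4, -8, 16, -32, 64.
g_2(k) for k = 0…6: 1, 2, 2, 0, 0, 0, 0.
g_3(k) for k = 0…6: 1, 6, 30, 120, 360, 720, 720.
First combine the last two factors: h(k) = Σ_j C(k,j)·g_2(j)·g_3(k−j) for k = 0…6: 1, 8, 56, 336, 1680, 6720, 20160.
c_6 = Σ_k C(6,k)·g_1(k)·h(6−k) = 1·1·20160 + 6·(-2)·6720 + 15·4·1680 + 20·(-8)·336 + 15·16·56 + 6·(-32)·8 + 1·64·1 = 20160 − 80640 + 100800 − 53760 + 13440 − 1536 + 64 = -1472.

-1472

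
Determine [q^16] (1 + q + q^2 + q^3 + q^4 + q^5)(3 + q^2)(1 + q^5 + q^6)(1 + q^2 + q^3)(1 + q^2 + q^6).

32

(1 + q + q^2 + q^3 + q^4 + q^5) has coefficients 1,1,1,1,1,1 for degrees 0…5.
(3 + q^2) has coefficients 3,0,1,0,0,0,0,0,0,0,0,0,0,0,0,0,0 for degrees 0…16.
Multiplying by (1 + q^5 + q^6) gives running coefficients 3,0,1,0,0,3,3,1,1,0,0,0,0,0,0,0,0 for degrees 0…16.
Multiplying by (1 + q^2 + q^3) gives running coefficients 3,0,4,3,1,4,3,4,7,4,2,1,0,0,0,0,0 for degrees 0…16.
Finally multiplying by (1 + q^2 + q^6), the product of all factors after the first has coefficients 3,0,7,3,5,7,7,8,14,11,10,9,5,5,7,4,2 for degrees 0…16.
[q^16] = 1·2 + 1·4 + 1·7 + 1·5 + 1·5 + 1·9 = 32.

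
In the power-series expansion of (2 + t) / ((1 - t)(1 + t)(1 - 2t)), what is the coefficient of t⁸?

Partial fractions give a closed form: a_n = (-3/2)·1^n + (1/6)·(-1)^n + (10/3)·2^n.
At n = 8: a_8 = 852.

852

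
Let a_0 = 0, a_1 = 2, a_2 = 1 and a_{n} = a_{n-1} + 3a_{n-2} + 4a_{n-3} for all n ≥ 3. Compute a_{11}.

The ordinary generating function has denominator 1 - t - 3t^2 - 4t^3.
Iterating the recurrence: a_0,…,a_{11} = 0, 2, 1, 7, 18, 43, 125, 326, 873, 2351, 6274, 16819.

16819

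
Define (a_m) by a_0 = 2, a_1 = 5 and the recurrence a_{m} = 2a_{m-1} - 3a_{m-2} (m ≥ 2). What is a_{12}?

-722

The ordinary generating function has denominator 1 - 2t + 3t^2.
Iterating the recurrence: a_0,…,a_{12} = 2, 5, 4, -7, -26, -31, 16, 125, 202, 29, -548, -1183, -722.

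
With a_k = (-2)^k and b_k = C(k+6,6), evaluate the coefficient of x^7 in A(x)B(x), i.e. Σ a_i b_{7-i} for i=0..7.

This is [x^7] in the product of the two ordinary generating functions.
Σ = 1·1716 − 2·924 + 4·462 − 8·210 + 16·84 − 32·28 + 64·7 − 128·1 = 804.

804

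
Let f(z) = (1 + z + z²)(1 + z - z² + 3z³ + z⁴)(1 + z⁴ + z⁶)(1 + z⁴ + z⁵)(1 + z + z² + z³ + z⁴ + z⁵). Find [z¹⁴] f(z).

74

(1 + z + z²) has coefficients 1,1,1 for degrees 0…2.
(1 + z - z² + 3z³ + z⁴) has coefficients 1,1,-1,3,1,0,0,0,0,0,0,0,0,0,0 for degrees 0…14.
Multiplying by (1 + z⁴ + z⁶) gives running coefficients 1,1,-1,3,2,1,0,4,0,3,1,0,0,0,0 for degrees 0…14.
Multiplying by (1 + z⁴ + z⁵) gives running coefficients 1,1,-1,3,3,3,0,6,5,6,2,4,4,3,4 for degrees 0…14.
Finally multiplying by (1 + z + z² + z³ + z⁴ + z⁵), the product of all factors after the first has coefficients 1,2,1,4,7,10,9,14,20,23,22,23,27,24,23 for degrees 0…14.
[z¹⁴] = 1·23 + 1·24 + 1·27 = 74.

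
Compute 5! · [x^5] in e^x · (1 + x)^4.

The EGF product rule gives c_5 = Σ_{k_1+k_2=5} C(5; k_1,k_2) · ∏ g_i(k_i), where e^x gives (1)^k; (1+x)^4 gives the falling factorial (4)_k.
g_1(k) for k = 0…5: 1, 1, 1, 1, 1, 1.
g_2(k) for k = 0…5: 1, 4, 12, 24, 24, 0.
c_5 = Σ_k C(5,k)·g_1(k)·g_2(5−k) = 5·1·24 + 10·1·24 + 10·1·12 + 5·1·4 + 1·1·1 = 120 + 240 + 120 + 20 + 1 = 501.

501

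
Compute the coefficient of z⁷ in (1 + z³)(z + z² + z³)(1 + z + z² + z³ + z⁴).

4

(1 + z³) has coefficients 1,0,0,1 for degrees 0…3.
(z + z² + z³) has coefficients 0,1,1,1,0,0,0,0 for degrees 0…7.
Finally multiplying by (1 + z + z² + z³ + z⁴), the product of all factors after the first has coefficients 0,1,2,3,3,3,2,1 for degrees 0…7.
[z⁷] = 1·1 + 1·3 = 4.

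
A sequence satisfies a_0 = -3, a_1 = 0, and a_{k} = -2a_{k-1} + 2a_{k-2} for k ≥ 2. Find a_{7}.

720

The ordinary generating function has denominator 1 + 2x - 2x^2.
Iterating the recurrence: a_0,…,a_{7} = -3, 0, -6, 12, -36, 96, -264, 720.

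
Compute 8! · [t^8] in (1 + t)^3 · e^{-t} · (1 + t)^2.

-1159

The EGF product rule gives c_8 = Σ_{k_1+k_2+k_3=8} C(8; k_1,k_2,k_3) · ∏ g_i(k_i), where (1+t)^3 gives the falling factorial (3)_k; e^{-t} gives (-1)^k; (1+t)^2 gives the falling factorial (2)_k.
g_1(k) for k = 0…8: 1, 3, 6, 6, 0, 0, 0, 0, 0.
g_2(k) for k = 0…8: 1, -1, 1, -1, 1, -1, 1, -1, 1.
g_3(k) for k = 0…8: 1, 2, 2, 0, 0, 0, 0, 0, 0.
First combine the last two factors: h(k) = Σ_j C(k,j)·g_2(j)·g_3(k−j) for k = 0…8: 1, 1, -1, -1, 5, -11, 19, -29, 41.
c_8 = Σ_k C(8,k)·g_1(k)·h(8−k) = 1·1·41 + 8·3·(-29) + 28·6·19 + 56·6·(-11) = 41 − 696 + 3192 − 3696 = -1159.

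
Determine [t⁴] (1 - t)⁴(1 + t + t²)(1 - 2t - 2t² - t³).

4

(1 - t)⁴ has coefficients 1,-4,6,-4,1 for degrees 0…4.
(1 + t + t²) has coefficients 1,1,1,0,0 for degrees 0…4.
Finally multiplying by (1 - 2t - 2t² - t³), the product of all factors after the first has coefficients 1,-1,-3,-5,-3 for degrees 0…4.
[t⁴] = 1·(-3) − 4·(-5) + 6·(-3) − 4·(-1) + 1·1 = 4.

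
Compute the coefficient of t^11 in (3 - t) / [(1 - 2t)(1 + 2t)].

The denominator gives the recurrence a_n = 4a_(n−2) for n ≥ 2; the numerator fixes a_0 = 3, a_1 = -1.
Iterating: 3, -1, 12, -4, 48, -16, 192, -64, 768, -256, 3072, -1024, so a_11 = -1024.

-1024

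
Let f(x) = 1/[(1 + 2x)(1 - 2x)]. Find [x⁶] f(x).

Partial fractions give a closed form: a_n = (1/2)·(-2)^n + (1/2)·2^n.
At n = 6: a_6 = 64.

64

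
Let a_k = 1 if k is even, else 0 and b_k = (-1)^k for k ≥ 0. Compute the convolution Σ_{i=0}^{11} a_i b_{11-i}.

This is [x^11] in the product of the two ordinary generating functions.
Σ = 1·(-1) + 0·1 + 1·(-1) + 0·1 + 1·(-1) + 0·1 + 1·(-1) + 0·1 + 1·(-1) + 0·1 + 1·(-1) + 0·1 = -6.

-6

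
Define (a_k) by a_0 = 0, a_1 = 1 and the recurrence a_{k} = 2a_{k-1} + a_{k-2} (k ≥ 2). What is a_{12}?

13860

The ordinary generating function has denominator 1 - 2x - x^2.
Iterating the recurrence: a_0,…,a_{12} = 0, 1, 2, 5, 12, 29, 70, 169, 408, 985, 2378, 5741, 13860.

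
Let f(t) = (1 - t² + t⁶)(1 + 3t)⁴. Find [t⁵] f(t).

(1 - t² + t⁶) has coefficients 1,0,-1,0,0,0 for degrees 0…5.
(1 + 3t)⁴ has coefficients 1,12,54,108,81,0 for degrees 0…5.
[t⁵] = 1·0 − 1·108 = -108.

-108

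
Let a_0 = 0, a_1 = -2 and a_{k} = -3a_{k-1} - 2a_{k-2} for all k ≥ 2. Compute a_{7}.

-254

The ordinary generating function has denominator 1 + 3x + 2x^2.
Iterating the recurrence: a_0,…,a_{7} = 0, -2, 6, -14, 30, -62, 126, -254.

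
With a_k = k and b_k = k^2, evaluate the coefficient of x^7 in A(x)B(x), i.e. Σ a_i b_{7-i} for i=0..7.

This is [x^7] in the product of the two ordinary generating functions.
Σ = 0·49 + 1·36 + 2·25 + 3·16 + 4·9 + 5·4 + 6·1 + 7·0 = 196.

196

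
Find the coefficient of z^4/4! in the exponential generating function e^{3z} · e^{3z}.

1296

The EGF product rule gives c_4 = Σ_{k_1+k_2=4} C(4; k_1,k_2) · ∏ g_i(k_i), where e^{3z} gives (3)^k; e^{3z} gives (3)^k.
g_1(k) for k = 0…4: 1, 3, 9, 27, 81.
g_2(k) for k = 0…4: 1, 3, 9, 27, 81.
c_4 = Σ_k C(4,k)·g_1(k)·g_2(4−k) = 1·1·81 + 4·3·27 + 6·9·9 + 4·27·3 + 1·81·1 = 81 + 324 + 486 + 324 + 81 = 1296.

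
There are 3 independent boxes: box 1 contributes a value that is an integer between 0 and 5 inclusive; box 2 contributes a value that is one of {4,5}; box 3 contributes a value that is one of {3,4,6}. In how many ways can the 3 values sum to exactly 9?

The generating function for the choices is (1 + t + t^2 + t^3 + t^4 + t^5)·(t^4 + t^5)·(t^3 + t^4 + t^6); the count is [t^9].
(1 + t + t^2 + t^3 + t^4 + t^5) has coefficients 1,1,1,1,1,1 for degrees 0…5.
(t^4 + t^5) has coefficients 0,0,0,0,1,1,0,0,0,0 for degrees 0…9.
Finally multiplying by (t^3 + t^4 + t^6), the product of all factors after the first has coefficients 0,0,0,0,0,0,0,1,2,1 for degrees 0…9.
[t^9] = 1·1 + 1·2 + 1·1 + 1·0 + 1·0 + 1·0 = 4.

4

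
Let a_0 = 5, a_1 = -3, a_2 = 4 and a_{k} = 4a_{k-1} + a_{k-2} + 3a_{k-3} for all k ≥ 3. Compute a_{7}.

The ordinary generating function has denominator 1 - 4z - z^2 - 3z^3.
Iterating the recurrence: a_0,…,a_{7} = 5, -3, 4, 28, 107, 468, 2063, 9041.

9041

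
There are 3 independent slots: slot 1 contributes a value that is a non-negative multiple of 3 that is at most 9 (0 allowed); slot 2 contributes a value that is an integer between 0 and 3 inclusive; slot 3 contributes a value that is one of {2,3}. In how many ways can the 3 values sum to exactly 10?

2

The generating function for the choices is (1 + y^3 + y^6 + y^9)·(1 + y + y^2 + y^3)·(y^2 + y^3); the count is [y^10].
(1 + y^3 + y^6 + y^9) has coefficients 1,0,0,1,0,0,1,0,0,1 for degrees 0…9.
(1 + y + y^2 + y^3) has coefficients 1,1,1,1,0,0,0,0,0,0,0 for degrees 0…10.
Finally multiplying by (y^2 + y^3), the product of all factors after the first has coefficients 0,0,1,2,2,2,1,0,0,0,0 for degrees 0…10.
[y^10] = 1·0 + 1·0 + 1·2 + 1·0 = 2.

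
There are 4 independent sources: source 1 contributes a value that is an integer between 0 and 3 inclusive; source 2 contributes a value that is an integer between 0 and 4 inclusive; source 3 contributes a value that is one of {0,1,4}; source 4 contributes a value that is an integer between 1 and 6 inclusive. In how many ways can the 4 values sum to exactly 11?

The generating function for the choices is (1 + q + q² + q³)·(1 + q + q² + q³ + q⁴)·(1 + q + q⁴)·(q + q² + q³ + q⁴ + q⁵ + q⁶); the count is [q¹¹].
(1 + q + q² + q³) has coefficients 1,1,1,1 for degrees 0…3.
(1 + q + q² + q³ + q⁴) has coefficients 1,1,1,1,1,0,0,0,0,0,0,0 for degrees 0…11.
Multiplying by (1 + q + q⁴) gives running coefficients 1,2,2,2,3,2,1,1,1,0,0,0 for degrees 0…11.
Finally multiplying by (q + q² + q³ + q⁴ + q⁵ + q⁶), the product of all factors after the first has coefficients 0,1,3,5,7,10,12,12,11,10,8,5 for degrees 0…11.
[q¹¹] = 1·5 + 1·8 + 1·10 + 1·11 = 34.

34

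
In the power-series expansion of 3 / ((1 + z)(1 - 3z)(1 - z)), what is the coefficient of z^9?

66429

The denominator gives the recurrence a_n = 3a_(n−1) + a_(n−2) − 3a_(n−3) for n ≥ 3; the numerator fixes a_0 = 3, a_1 = 9, a_2 = 30.
Iterating: 3, 9, 30, 90, 273, 819, 2460, 7380, 22143, 66429, so a_9 = 66429.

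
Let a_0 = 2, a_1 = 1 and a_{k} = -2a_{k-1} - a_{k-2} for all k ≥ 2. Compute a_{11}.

31

The ordinary generating function has denominator 1 + 2x + x^2.
Iterating the recurrence: a_0,…,a_{11} = 2, 1, -4, 7, -10, 13, -16, 19, -22, 25, -28, 31.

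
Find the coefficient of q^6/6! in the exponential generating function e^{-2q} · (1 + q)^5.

The EGF product rule gives c_6 = Σ_{k_1+k_2=6} C(6; k_1,k_2) · ∏ g_i(k_i), where e^{-2q} gives (-2)^k; (1+q)^5 gives the falling factorial (5)_k.
g_1(k) for k = 0…6: 1, -2, 4, -8, 16, -32, 64.
g_2(k) for k = 0…6: 1, 5, 20, 60, 120, 120, 0.
c_6 = Σ_k C(6,k)·g_1(k)·g_2(6−k) = 6·(-2)·120 + 15·4·120 + 20·(-8)·60 + 15·16·20 + 6·(-32)·5 + 1·64·1 = −1440 + 7200 − 9600 + 4800 − 960 + 64 = 64.

64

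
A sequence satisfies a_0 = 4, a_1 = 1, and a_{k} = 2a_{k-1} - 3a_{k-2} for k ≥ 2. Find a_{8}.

-100

The ordinary generating function has denominator 1 - 2z + 3z^2.
Iterating the recurrence: a_0,…,a_{8} = 4, 1, -10, -23, -16, 37, 122, 133, -100.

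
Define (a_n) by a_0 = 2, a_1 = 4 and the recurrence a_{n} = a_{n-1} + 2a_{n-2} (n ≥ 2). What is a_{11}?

4096

The ordinary generating function has denominator 1 - t - 2t^2.
Iterating the recurrence: a_0,…,a_{11} = 2, 4, 8, 16, 32, 64, 128, 256, 512, 1024, 2048, 4096.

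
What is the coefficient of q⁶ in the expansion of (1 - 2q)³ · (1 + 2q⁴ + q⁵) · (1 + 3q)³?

(1 - 2q)³ has coefficients 1,-6,12,-8 for degrees 0…3.
(1 + 2q⁴ + q⁵) has coefficients 1,0,0,0,2,1,0 for degrees 0…6.
Finally multiplying by (1 + 3q)³, the product of all factors after the first has coefficients 1,9,27,27,2,19,63 for degrees 0…6.
[q⁶] = 1·63 − 6·19 + 12·2 − 8·27 = -243.

-243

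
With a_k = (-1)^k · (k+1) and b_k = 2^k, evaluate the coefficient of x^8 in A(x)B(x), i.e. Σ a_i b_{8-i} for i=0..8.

This is [x^8] in the product of the two ordinary generating functions.
Σ = 1·256 − 2·128 + 3·64 − 4·32 + 5·16 − 6·8 + 7·4 − 8·2 + 9·1 = 117.

117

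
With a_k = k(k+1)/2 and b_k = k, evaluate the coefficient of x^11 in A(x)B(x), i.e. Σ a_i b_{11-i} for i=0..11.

715

Write out a_i and b_{11-i} for i = 0,…,11 and sum the products.
Σ = 0·11 + 1·10 + 3·9 + 6·8 + 10·7 + 15·6 + 21·5 + 28·4 + 36·3 + 45·2 + 55·1 + 66·0 = 715.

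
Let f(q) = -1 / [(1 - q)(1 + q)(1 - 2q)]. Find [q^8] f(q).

The denominator gives the recurrence a_n = 2a_(n−1) + a_(n−2) − 2a_(n−3) for n ≥ 3; the numerator fixes a_0 = -1, a_1 = -2, a_2 = -5.
Iterating: -1, -2, -5, -10, -21, -42, -85, -170, -341, so a_8 = -341.

-341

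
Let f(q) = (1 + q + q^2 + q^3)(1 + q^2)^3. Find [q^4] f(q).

6

(1 + q + q^2 + q^3) has coefficients 1,1,1,1 for degrees 0…3.
(1 + q^2)^3 has coefficients 1,0,3,0,3 for degrees 0…4.
[q^4] = 1·3 + 1·0 + 1·3 + 1·0 = 6.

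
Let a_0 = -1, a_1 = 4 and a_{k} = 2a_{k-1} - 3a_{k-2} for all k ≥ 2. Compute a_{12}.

The ordinary generating function has denominator 1 - 2t + 3t^2.
Iterating the recurrence: a_0,…,a_{12} = -1, 4, 11, 10, -13, -56, -73, 22, 263, 460, 131, -1118, -2629.

-2629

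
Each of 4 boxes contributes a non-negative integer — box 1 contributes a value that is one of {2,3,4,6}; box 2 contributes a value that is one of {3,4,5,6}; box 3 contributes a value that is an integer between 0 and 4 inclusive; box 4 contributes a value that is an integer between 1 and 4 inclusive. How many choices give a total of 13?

47

The generating function for the choices is (q^2 + q^3 + q^4 + q^6)·(q^3 + q^4 + q^5 + q^6)·(1 + q + q^2 + q^3 + q^4)·(q + q^2 + q^3 + q^4); the count is [q^13].
(q^2 + q^3 + q^4 + q^6) has coefficients 0,0,1,1,1,0,1 for degrees 0…6.
(q^3 + q^4 + q^5 + q^6) has coefficients 0,0,0,1,1,1,1,0,0,0,0,0,0,0 for degrees 0…13.
Multiplying by (1 + q + q^2 + q^3 + q^4) gives running coefficients 0,0,0,1,2,3,4,4,3,2,1,0,0,0 for degrees 0…13.
Finally multiplying by (q + q^2 + q^3 + q^4), the product of all factors after the first has coefficients 0,0,0,0,1,3,6,10,13,14,13,10,6,3 for degrees 0…13.
[q^13] = 1·10 + 1·13 + 1·14 + 1·10 = 47.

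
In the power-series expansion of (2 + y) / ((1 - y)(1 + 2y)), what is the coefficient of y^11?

The denominator gives the recurrence a_n = −a_(n−1) + 2a_(n−2) for n ≥ 2; the numerator fixes a_0 = 2, a_1 = -1.
Iterating: 2, -1, 5, -7, 17, -31, 65, -127, 257, -511, 1025, -2047, so a_11 = -2047.

-2047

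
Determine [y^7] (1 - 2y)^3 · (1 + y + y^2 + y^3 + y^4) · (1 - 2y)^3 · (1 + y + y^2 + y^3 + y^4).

(1 - 2y)^3 has coefficients 1,-6,12,-8 for degrees 0…3.
(1 + y + y^2 + y^3 + y^4) has coefficients 1,1,1,1,1,0,0,0 for degrees 0…7.
Multiplying by (1 - 2y)^3 gives running coefficients 1,-5,7,-1,-1,-2,4,-8 for degrees 0…7.
Finally multiplying by (1 + y + y^2 + y^3 + y^4), the product of all factors after the first has coefficients 1,-4,3,2,1,-2,7,-8 for degrees 0…7.
[y^7] = 1·(-8) − 6·7 + 12·(-2) − 8·1 = -82.

-82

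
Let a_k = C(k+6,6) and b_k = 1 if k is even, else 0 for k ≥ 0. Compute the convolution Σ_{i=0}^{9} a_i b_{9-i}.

The convolution is the x^9 coefficient of A(x)B(x).
Σ = 1·0 + 7·1 + 28·0 + 84·1 + 210·0 + 462·1 + 924·0 + 1716·1 + 3003·0 + 5005·1 = 7274.

7274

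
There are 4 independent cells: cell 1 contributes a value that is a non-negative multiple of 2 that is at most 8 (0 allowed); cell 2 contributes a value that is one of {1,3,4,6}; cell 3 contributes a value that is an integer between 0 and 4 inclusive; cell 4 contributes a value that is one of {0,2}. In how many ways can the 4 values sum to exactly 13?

The generating function for the choices is (1 + y^2 + y^4 + y^6 + y^8)·(y + y^3 + y^4 + y^6)·(1 + y + y^2 + y^3 + y^4)·(1 + y^2); the count is [y^13].
(1 + y^2 + y^4 + y^6 + y^8) has coefficients 1,0,1,0,1,0,1,0,1 for degrees 0…8.
(y + y^3 + y^4 + y^6) has coefficients 0,1,0,1,1,0,1,0,0,0,0,0,0,0 for degrees 0…13.
Multiplying by (1 + y + y^2 + y^3 + y^4) gives running coefficients 0,1,1,2,3,3,3,3,2,1,1,0,0,0 for degrees 0…13.
Finally multiplying by (1 + y^2), the product of all factors after the first has coefficients 0,1,1,3,4,5,6,6,5,4,3,1,1,0 for degrees 0…13.
[y^13] = 1·0 + 1·1 + 1·4 + 1·6 + 1·5 = 16.

16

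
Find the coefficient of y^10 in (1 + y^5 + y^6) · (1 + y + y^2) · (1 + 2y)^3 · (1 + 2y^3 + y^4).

(1 + y^5 + y^6) has coefficients 1,0,0,0,0,1,1 for degrees 0…6.
(1 + y + y^2) has coefficients 1,1,1,0,0,0,0,0,0,0,0 for degrees 0…10.
Multiplying by (1 + 2y)^3 gives running coefficients 1,7,19,26,20,8,0,0,0,0,0 for degrees 0…10.
Finally multiplying by (1 + 2y^3 + y^4), the product of all factors after the first has coefficients 1,7,19,28,35,53,71,66,36,8,0 for degrees 0…10.
[y^10] = 1·0 + 1·53 + 1·35 = 88.

88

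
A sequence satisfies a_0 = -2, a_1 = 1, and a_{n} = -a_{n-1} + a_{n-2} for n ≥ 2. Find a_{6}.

-18

The ordinary generating function has denominator 1 + x - x^2.
Iterating the recurrence: a_0,…,a_{6} = -2, 1, -3, 4, -7, 11, -18.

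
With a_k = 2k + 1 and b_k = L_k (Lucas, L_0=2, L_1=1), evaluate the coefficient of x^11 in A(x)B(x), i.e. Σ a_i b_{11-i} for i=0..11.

The convolution is the t^11 coefficient of A(t)B(t).
Σ = 1·199 + 3·123 + 5·76 + 7·47 + 9·29 + 11·18 + 13·11 + 15·7 + 17·4 + 19·3 + 21·1 + 23·2 = 2176.

2176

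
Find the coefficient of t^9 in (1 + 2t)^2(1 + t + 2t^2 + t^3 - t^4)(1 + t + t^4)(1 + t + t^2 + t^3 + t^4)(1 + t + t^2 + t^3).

(1 + 2t)^2 has coefficients 1,4,4 for degrees 0…2.
(1 + t + 2t^2 + t^3 - t^4) has coefficients 1,1,2,1,-1,0,0,0,0,0 for degrees 0…9.
Multiplying by (1 + t + t^4) gives running coefficients 1,2,3,3,1,0,2,1,-1,0 for degrees 0…9.
Multiplying by (1 + t + t^2 + t^3 + t^4) gives running coefficients 1,3,6,9,10,9,9,7,3,2 for degrees 0…9.
Finally multiplying by (1 + t + t^2 + t^3), the product of all factors after the first has coefficients 1,4,10,19,28,34,37,35,28,21 for degrees 0…9.
[t^9] = 1·21 + 4·28 + 4·35 = 273.

273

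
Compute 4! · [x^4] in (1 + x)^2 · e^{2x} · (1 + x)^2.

The EGF product rule gives c_4 = Σ_{k_1+k_2+k_3=4} C(4; k_1,k_2,k_3) · ∏ g_i(k_i), where (1+x)^2 gives the falling factorial (2)_k; e^{2x} gives (2)^k; (1+x)^2 gives the falling factorial (2)_k.
g_1(k) for k = 0…4: 1, 2, 2, 0, 0.
g_2(k) for k = 0…4: 1, 2, 4, 8, 16.
g_3(k) for k = 0…4: 1, 2, 2, 0, 0.
First combine the last two factors: h(k) = Σ_j C(k,j)·g_2(j)·g_3(k−j) for k = 0…4: 1, 4, 14, 44, 128.
c_4 = Σ_k C(4,k)·g_1(k)·h(4−k) = 1·1·128 + 4·2·44 + 6·2·14 = 128 + 352 + 168 = 648.

648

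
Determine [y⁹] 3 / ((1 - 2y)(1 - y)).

3069

The denominator gives the recurrence a_n = 3a_(n−1) − 2a_(n−2) for n ≥ 2; the numerator fixes a_0 = 3, a_1 = 9.
Iterating: 3, 9, 21, 45, 93, 189, 381, 765, 1533, 3069, so a_9 = 3069.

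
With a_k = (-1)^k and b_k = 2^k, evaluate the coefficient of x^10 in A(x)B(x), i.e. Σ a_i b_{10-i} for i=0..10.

683

Write out a_i and b_{10-i} for i = 0,…,10 and sum the products.
Σ = 1·1024 − 1·512 + 1·256 − 1·128 + 1·64 − 1·32 + 1·16 − 1·8 + 1·4 − 1·2 + 1·1 = 683.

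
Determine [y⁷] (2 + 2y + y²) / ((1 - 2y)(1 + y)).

277

The denominator gives the recurrence a_n = a_(n−1) + 2a_(n−2) for n ≥ 3; the numerator fixes a_0 = 2, a_1 = 4, a_2 = 9.
Iterating: 2, 4, 9, 17, 35, 69, 139, 277, so a_7 = 277.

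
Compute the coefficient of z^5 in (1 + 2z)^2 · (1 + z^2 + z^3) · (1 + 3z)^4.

1234

(1 + 2z)^2 has coefficients 1,4,4 for degrees 0…2.
(1 + z^2 + z^3) has coefficients 1,0,1,1,0,0 for degrees 0…5.
Finally multiplying by (1 + 3z)^4, the product of all factors after the first has coefficients 1,12,55,121,147,162 for degrees 0…5.
[z^5] = 1·162 + 4·147 + 4·121 = 1234.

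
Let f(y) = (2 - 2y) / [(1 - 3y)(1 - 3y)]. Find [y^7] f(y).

24786

The denominator gives the recurrence a_n = 6a_(n−1) − 9a_(n−2) for n ≥ 2; the numerator fixes a_0 = 2, a_1 = 10.
Iterating: 2, 10, 42, 162, 594, 2106, 7290, 24786, so a_7 = 24786.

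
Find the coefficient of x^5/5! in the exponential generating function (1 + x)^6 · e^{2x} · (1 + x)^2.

42112

The EGF product rule gives c_5 = Σ_{k_1+k_2+k_3=5} C(5; k_1,k_2,k_3) · ∏ g_i(k_i), where (1+x)^6 gives the falling factorial (6)_k; e^{2x} gives (2)^k; (1+x)^2 gives the falling factorial (2)_k.
g_1(k) for k = 0…5: 1, 6, 30, 120, 360, 720.
g_2(k) for k = 0…5: 1, 2, 4, 8, 16, 32.
g_3(k) for k = 0…5: 1, 2, 2, 0, 0, 0.
First combine the last two factors: h(k) = Σ_j C(k,j)·g_2(j)·g_3(k−j) for k = 0…5: 1, 4, 14, 44, 128, 352.
c_5 = Σ_k C(5,k)·g_1(k)·h(5−k) = 1·1·352 + 5·6·128 + 10·30·44 + 10·120·14 + 5·360·4 + 1·720·1 = 352 + 3840 + 13200 + 16800 + 7200 + 720 = 42112.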